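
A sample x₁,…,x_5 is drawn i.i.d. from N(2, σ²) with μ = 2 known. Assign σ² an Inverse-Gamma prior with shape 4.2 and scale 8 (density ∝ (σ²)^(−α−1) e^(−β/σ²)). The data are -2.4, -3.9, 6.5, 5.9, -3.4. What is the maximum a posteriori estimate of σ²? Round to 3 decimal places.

Sum of squared deviations about the known mean: SS = (-2.4−2)² + (-3.9−2)² + (6.5−2)² + (5.9−2)² + (-3.4−2)² = 118.79.
The Normal likelihood contributes (σ²)^(−n/2) exp(−SS/(2σ²)), so the posterior is Inverse-Gamma(α + n/2, β + SS/2) = Inverse-Gamma(6.7, 67.395).
The mode of Inverse-Gamma(a, b) is b/(a+1) = 67.395/7.7 ≈ 8.753.

σ̂²_MAP = 8.753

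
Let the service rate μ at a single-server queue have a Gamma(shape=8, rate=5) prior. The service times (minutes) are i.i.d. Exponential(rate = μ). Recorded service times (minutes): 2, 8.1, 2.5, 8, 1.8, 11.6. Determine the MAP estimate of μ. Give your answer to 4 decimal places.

The Exponential(rate=μ) likelihood is ∝ μ^n e^(−μΣtᵢ). Here n = 6 and Σtᵢ = 2 + 8.1 + 2.5 + 8 + 1.8 + 11.6 = 34.
Posterior ∝ μ^7e^(−5μ) · μ^6e^(−34μ) = μ^13e^(−39μ), i.e. Gamma(14, 39).
Mode = (a−1)/b = 13/39 ≈ 0.3333.

μ̂_MAP = 0.3333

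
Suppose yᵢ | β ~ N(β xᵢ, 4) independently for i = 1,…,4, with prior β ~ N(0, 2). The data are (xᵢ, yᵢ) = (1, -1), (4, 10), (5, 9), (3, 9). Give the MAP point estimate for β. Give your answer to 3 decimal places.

β̂_MAP = 2.094

log p(β | y) = −Σ(yᵢ − βxᵢ)²/(2·4) − β²/(2·2) + const.
Setting the derivative to zero: Σxᵢ(yᵢ − βxᵢ)/4 − β/2 = 0, so β = Σxᵢyᵢ / (Σxᵢ² + σ²/τ²).
Σxᵢyᵢ = 1·(-1) + 4·10 + 5·9 + 3·9 = 111; Σxᵢ² = 51; σ²/τ² = 2.
β̂_MAP = 111 / (51 + 2) = 111/53 ≈ 2.094.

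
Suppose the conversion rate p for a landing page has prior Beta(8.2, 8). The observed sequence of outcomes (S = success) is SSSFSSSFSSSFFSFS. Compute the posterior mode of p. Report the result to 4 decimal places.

Prior: Beta(8.2, 8).
Data: 11 successes in 16 trials (from the sequence). The binomial likelihood contributes p^11(1−p)^5, so the posterior is Beta(8.2+11, 8+5) = Beta(19.2, 13).
For Beta(a, b) with a, b > 1 the mode is (a−1)/(a+b−2) = 18.2/30.2 ≈ 0.6026.

p̂_MAP = 0.6026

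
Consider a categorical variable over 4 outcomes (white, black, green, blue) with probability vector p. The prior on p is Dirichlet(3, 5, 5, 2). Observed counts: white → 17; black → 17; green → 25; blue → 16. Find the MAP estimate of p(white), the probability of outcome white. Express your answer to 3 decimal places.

MAP estimate of p(white) = 0.221

The posterior is Dirichlet(αᵢ + nᵢ) = Dirichlet(20, 22, 30, 18).
For a Dirichlet(a₁,…,a_K) with all aᵢ > 1, the mode has j-th component (aⱼ − 1)/(Σaᵢ − K).
Here Σaᵢ = 90 and K = 4, so p(white) = (20 − 1)/(90 − 4) = 19/86 ≈ 0.221.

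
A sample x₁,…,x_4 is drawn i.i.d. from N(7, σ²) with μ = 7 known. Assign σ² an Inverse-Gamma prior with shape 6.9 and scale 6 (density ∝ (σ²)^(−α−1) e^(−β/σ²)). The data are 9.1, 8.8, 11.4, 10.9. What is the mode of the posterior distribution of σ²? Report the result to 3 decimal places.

σ̂²_MAP = 2.738

Sum of squared deviations about the known mean: SS = (9.1−7)² + (8.8−7)² + (11.4−7)² + (10.9−7)² = 42.22.
The Normal likelihood contributes (σ²)^(−n/2) exp(−SS/(2σ²)), so the posterior is Inverse-Gamma(α + n/2, β + SS/2) = Inverse-Gamma(8.9, 27.11).
The mode of Inverse-Gamma(a, b) is b/(a+1) = 27.11/9.9 ≈ 2.738.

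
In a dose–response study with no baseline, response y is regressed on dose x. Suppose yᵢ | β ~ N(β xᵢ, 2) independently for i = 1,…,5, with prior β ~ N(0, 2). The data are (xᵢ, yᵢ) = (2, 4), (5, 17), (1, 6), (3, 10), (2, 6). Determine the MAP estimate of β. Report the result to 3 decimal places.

log p(β | y) = −Σ(yᵢ − βxᵢ)²/(2·2) − β²/(2·2) + const.
Setting the derivative to zero: Σxᵢ(yᵢ − βxᵢ)/2 − β/2 = 0, so β = Σxᵢyᵢ / (Σxᵢ² + σ²/τ²).
Σxᵢyᵢ = 2·4 + 5·17 + 1·6 + 3·10 + 2·6 = 141; Σxᵢ² = 43; σ²/τ² = 1.
β̂_MAP = 141 / (43 + 1) = 141/44 ≈ 3.205.

β̂_MAP = 3.205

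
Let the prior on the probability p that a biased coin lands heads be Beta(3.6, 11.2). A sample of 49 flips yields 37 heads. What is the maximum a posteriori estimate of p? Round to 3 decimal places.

Prior: Beta(3.6, 11.2).
Data: 37 successes in 49 trials. The binomial likelihood contributes p^37(1−p)^12, so the posterior is Beta(3.6+37, 11.2+12) = Beta(40.6, 23.2).
For Beta(a, b) with a, b > 1 the mode is (a−1)/(a+b−2) = 39.6/61.8 ≈ 0.641.

p̂_MAP = 0.641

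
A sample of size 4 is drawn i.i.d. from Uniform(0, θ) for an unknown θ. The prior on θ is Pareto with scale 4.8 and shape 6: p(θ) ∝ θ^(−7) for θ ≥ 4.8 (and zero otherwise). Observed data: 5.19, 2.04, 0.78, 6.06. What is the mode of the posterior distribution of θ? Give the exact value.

The Uniform(0, θ) likelihood is θ^(−n) for θ ≥ max(xᵢ), zero otherwise. Here max(xᵢ) = 6.06.
Posterior ∝ θ^(−7) · θ^(−4) = θ^(−11) on θ ≥ max(4.8, 6.06) = 6.06.
This density is strictly decreasing in θ, so the posterior mode lies at the lower boundary of the support.

θ̂_MAP = 6.06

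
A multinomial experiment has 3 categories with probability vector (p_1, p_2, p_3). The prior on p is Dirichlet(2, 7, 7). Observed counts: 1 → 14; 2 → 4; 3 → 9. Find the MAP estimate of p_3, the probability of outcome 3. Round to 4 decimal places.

MAP estimate: 0.3750

The posterior is Dirichlet(αᵢ + nᵢ) = Dirichlet(16, 11, 16).
For a Dirichlet(a₁,…,a_K) with all aᵢ > 1, the mode has j-th component (aⱼ − 1)/(Σaᵢ − K).
Here Σaᵢ = 43 and K = 3, so p_3 = (16 − 1)/(43 − 3) = 15/40 ≈ 0.3750.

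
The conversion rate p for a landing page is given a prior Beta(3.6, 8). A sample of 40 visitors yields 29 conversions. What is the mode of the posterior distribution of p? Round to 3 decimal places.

p̂_MAP = 0.637

Prior: Beta(3.6, 8).
Data: 29 successes in 40 trials. The binomial likelihood contributes p^29(1−p)^11, so the posterior is Beta(3.6+29, 8+11) = Beta(32.6, 19).
For Beta(a, b) with a, b > 1 the mode is (a−1)/(a+b−2) = 31.6/49.6 ≈ 0.637.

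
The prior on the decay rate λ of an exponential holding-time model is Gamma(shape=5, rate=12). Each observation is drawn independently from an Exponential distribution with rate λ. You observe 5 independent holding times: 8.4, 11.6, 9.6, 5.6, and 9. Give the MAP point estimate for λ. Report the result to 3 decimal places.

λ̂_MAP = 0.160

The Exponential(rate=λ) likelihood is ∝ λ^n e^(−λΣtᵢ). Here n = 5 and Σtᵢ = 8.4 + 11.6 + 9.6 + 5.6 + 9 = 44.2.
Posterior ∝ λ^4e^(−12λ) · λ^5e^(−44.2λ) = λ^9e^(−56.2λ), i.e. Gamma(10, 56.2).
Mode = (a−1)/b = 9/56.2 ≈ 0.160.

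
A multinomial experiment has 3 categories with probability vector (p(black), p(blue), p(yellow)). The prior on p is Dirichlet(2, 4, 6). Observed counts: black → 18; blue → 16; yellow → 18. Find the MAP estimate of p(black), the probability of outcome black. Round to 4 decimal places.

The posterior is Dirichlet(αᵢ + nᵢ) = Dirichlet(20, 20, 24).
For a Dirichlet(a₁,…,a_K) with all aᵢ > 1, the mode has j-th component (aⱼ − 1)/(Σaᵢ − K).
Here Σaᵢ = 64 and K = 3, so p(black) = (20 − 1)/(64 − 3) = 19/61 ≈ 0.3115.

MAP estimate of p(black) = 0.3115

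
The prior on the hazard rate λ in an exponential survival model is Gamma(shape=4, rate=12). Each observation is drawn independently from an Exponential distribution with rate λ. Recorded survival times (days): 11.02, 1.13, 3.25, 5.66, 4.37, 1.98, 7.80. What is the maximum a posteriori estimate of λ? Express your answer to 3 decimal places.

λ̂_MAP = 0.212

The Exponential(rate=λ) likelihood is ∝ λ^n e^(−λΣtᵢ). Here n = 7 and Σtᵢ = 11.02 + 1.13 + 3.25 + 5.66 + 4.37 + 1.98 + 7.80 = 35.21.
Posterior ∝ λ^3e^(−12λ) · λ^7e^(−35.21λ) = λ^10e^(−47.21λ), i.e. Gamma(11, 47.21).
Mode = (a−1)/b = 10/47.21 ≈ 0.212.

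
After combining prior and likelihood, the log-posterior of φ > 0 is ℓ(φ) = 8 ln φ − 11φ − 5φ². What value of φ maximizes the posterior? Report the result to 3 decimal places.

ℓ'(φ) = 8/φ − 11 − 10φ. Setting this to zero and multiplying by φ: 10φ² + 11φ − 8 = 0.
φ = (−11 + √(11² + 4·10·8)) / (2·10) = (−11 + √441) / 20 = (−11 + 21)/20 = 1/2.
ℓ''(φ) = −8/φ² − 10 < 0, confirming a maximum.

φ̂_MAP = 0.500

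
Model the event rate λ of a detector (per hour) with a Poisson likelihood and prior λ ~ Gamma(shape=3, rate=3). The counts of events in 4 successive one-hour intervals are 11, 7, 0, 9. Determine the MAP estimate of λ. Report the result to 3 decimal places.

λ̂_MAP = 4.143

Σxᵢ = 11+7+0+9 = 27, with n = 4.
Posterior ∝ λ^2e^(−3λ) · λ^27e^(−4λ) = λ^29e^(−7λ), i.e. Gamma(shape=30, rate=7).
The mode of a Gamma(a, b) with a ≥ 1 (shape–rate) is (a−1)/b = 29/7 ≈ 4.143.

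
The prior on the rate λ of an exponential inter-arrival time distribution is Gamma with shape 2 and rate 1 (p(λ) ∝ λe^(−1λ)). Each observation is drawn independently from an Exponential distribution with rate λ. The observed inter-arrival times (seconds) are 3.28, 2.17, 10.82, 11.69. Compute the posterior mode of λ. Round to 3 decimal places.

The Exponential(rate=λ) likelihood is ∝ λ^n e^(−λΣtᵢ). Here n = 4 and Σtᵢ = 3.28 + 2.17 + 10.82 + 11.69 = 27.96.
Posterior ∝ λe^(−1λ) · λ^4e^(−27.96λ) = λ^5e^(−28.96λ), i.e. Gamma(6, 28.96).
Mode = (a−1)/b = 5/28.96 ≈ 0.173.

λ̂_MAP = 0.173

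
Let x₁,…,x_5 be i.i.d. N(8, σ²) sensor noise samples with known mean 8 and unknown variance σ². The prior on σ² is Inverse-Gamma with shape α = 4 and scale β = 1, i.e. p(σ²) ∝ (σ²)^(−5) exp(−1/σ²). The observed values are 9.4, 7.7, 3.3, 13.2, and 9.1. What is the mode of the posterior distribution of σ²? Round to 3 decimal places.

σ̂²_MAP = 3.626

Sum of squared deviations about the known mean: SS = (9.4−8)² + (7.7−8)² + (3.3−8)² + (13.2−8)² + (9.1−8)² = 52.39.
The Normal likelihood contributes (σ²)^(−n/2) exp(−SS/(2σ²)), so the posterior is Inverse-Gamma(α + n/2, β + SS/2) = Inverse-Gamma(6.5, 27.195).
The mode of Inverse-Gamma(a, b) is b/(a+1) = 27.195/7.5 ≈ 3.626.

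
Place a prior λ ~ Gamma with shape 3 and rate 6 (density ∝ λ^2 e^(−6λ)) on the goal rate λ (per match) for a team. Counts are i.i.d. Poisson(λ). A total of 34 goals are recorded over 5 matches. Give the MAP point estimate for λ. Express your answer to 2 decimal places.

λ̂_MAP = 3.27

Σxᵢ = 34, n = 5.
Posterior ∝ λ^2e^(−6λ) · λ^34e^(−5λ) = λ^36e^(−11λ), i.e. Gamma(shape=37, rate=11).
The mode of a Gamma(a, b) with a ≥ 1 (shape–rate) is (a−1)/b = 36/11 ≈ 3.27.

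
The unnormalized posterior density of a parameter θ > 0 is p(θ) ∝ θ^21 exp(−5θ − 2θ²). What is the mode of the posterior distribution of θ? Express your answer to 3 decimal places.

θ̂_MAP = 1.750

ℓ'(θ) = 21/θ − 5 − 4θ. Setting this to zero and multiplying by θ: 4θ² + 5θ − 21 = 0.
θ = (−5 + √(5² + 4·4·21)) / (2·4) = (−5 + √361) / 8 = (−5 + 19)/8 = 7/4.
ℓ''(θ) = −21/θ² − 4 < 0, confirming a maximum.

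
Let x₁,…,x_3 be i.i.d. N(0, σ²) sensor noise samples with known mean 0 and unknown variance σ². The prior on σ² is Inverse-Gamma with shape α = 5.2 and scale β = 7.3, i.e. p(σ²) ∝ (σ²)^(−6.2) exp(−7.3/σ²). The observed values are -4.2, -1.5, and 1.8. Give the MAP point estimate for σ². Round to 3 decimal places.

Sum of squared deviations about the known mean: SS = (-4.2−0)² + (-1.5−0)² + (1.8−0)² = 23.13.
The Normal likelihood contributes (σ²)^(−n/2) exp(−SS/(2σ²)), so the posterior is Inverse-Gamma(α + n/2, β + SS/2) = Inverse-Gamma(6.7, 18.865).
The mode of Inverse-Gamma(a, b) is b/(a+1) = 18.865/7.7 ≈ 2.450.

σ̂²_MAP = 2.450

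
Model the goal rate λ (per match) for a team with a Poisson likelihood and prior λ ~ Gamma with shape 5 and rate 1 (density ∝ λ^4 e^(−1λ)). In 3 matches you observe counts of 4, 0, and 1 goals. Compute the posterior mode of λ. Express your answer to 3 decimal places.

λ̂_MAP = 2.250

Σxᵢ = 4+0+1 = 5, with n = 3.
Posterior ∝ λ^4e^(−1λ) · λ^5e^(−3λ) = λ^9e^(−4λ), i.e. Gamma(shape=10, rate=4).
The mode of a Gamma(a, b) with a ≥ 1 (shape–rate) is (a−1)/b = 9/4 ≈ 2.250.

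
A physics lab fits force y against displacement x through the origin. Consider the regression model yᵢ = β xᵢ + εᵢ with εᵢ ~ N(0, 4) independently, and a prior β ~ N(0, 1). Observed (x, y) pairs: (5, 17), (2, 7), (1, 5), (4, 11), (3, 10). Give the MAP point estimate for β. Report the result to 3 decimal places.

log p(β | y) = −Σ(yᵢ − βxᵢ)²/(2·4) − β²/(2·1) + const.
Setting the derivative to zero: Σxᵢ(yᵢ − βxᵢ)/4 − β/1 = 0, so β = Σxᵢyᵢ / (Σxᵢ² + σ²/τ²).
Σxᵢyᵢ = 5·17 + 2·7 + 1·5 + 4·11 + 3·10 = 178; Σxᵢ² = 55; σ²/τ² = 4.
β̂_MAP = 178 / (55 + 4) = 178/59 ≈ 3.017.

β̂_MAP = 3.017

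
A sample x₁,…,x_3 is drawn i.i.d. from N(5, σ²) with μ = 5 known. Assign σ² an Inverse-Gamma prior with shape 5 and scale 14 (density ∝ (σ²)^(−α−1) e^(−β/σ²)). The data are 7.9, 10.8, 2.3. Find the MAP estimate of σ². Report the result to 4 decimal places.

σ̂²_MAP = 5.1560

Sum of squared deviations about the known mean: SS = (7.9−5)² + (10.8−5)² + (2.3−5)² = 49.34.
The Normal likelihood contributes (σ²)^(−n/2) exp(−SS/(2σ²)), so the posterior is Inverse-Gamma(α + n/2, β + SS/2) = Inverse-Gamma(6.5, 38.67).
The mode of Inverse-Gamma(a, b) is b/(a+1) = 38.67/7.5 ≈ 5.1560.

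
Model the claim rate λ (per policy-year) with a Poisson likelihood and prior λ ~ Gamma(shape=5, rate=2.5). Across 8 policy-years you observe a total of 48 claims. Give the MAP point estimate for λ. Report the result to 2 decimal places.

Σxᵢ = 48, n = 8.
Posterior ∝ λ^4e^(−2.5λ) · λ^48e^(−8λ) = λ^52e^(−10.5λ), i.e. Gamma(shape=53, rate=10.5).
The mode of a Gamma(a, b) with a ≥ 1 (shape–rate) is (a−1)/b = 52/10.5 ≈ 4.95.

λ̂_MAP = 4.95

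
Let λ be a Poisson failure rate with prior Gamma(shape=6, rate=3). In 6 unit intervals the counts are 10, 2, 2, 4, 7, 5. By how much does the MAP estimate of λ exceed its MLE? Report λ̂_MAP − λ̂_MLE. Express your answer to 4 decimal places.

Σxᵢ = 30. Posterior is Gamma(36, 9); MAP = (36−1)/9 = 35/9 ≈ 3.88889.
MLE = x̄ = 30/6 ≈ 5.00000.
Difference = 35/9 − 30/6 = -10/9 ≈ -1.1111.

MAP − MLE = -1.1111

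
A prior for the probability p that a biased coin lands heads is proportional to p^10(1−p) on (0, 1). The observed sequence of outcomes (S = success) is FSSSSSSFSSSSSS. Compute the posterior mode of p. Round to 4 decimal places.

The prior density ∝ p^10(1−p)^1 is the kernel of Beta(11, 2).
Data: 12 successes in 14 trials (from the sequence). The binomial likelihood contributes p^12(1−p)^2, so the posterior is Beta(11+12, 2+2) = Beta(23, 4).
For Beta(a, b) with a, b > 1 the mode is (a−1)/(a+b−2) = 22/25 ≈ 0.8800.

p̂_MAP = 0.8800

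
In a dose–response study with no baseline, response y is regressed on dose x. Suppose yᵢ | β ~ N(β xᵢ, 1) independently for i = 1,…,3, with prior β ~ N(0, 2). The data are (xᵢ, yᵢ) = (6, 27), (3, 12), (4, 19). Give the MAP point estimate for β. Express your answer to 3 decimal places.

log p(β | y) = −Σ(yᵢ − βxᵢ)²/(2·1) − β²/(2·2) + const.
Setting the derivative to zero: Σxᵢ(yᵢ − βxᵢ)/1 − β/2 = 0, so β = Σxᵢyᵢ / (Σxᵢ² + σ²/τ²).
Σxᵢyᵢ = 6·27 + 3·12 + 4·19 = 274; Σxᵢ² = 61; σ²/τ² = 0.5.
β̂_MAP = 274 / (61 + 0.5) = 274/61.5 ≈ 4.455.

β̂_MAP = 4.455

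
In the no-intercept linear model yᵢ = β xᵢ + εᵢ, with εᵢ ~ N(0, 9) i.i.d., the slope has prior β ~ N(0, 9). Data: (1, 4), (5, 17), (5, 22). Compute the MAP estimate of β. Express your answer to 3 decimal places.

β̂_MAP = 3.827

log p(β | y) = −Σ(yᵢ − βxᵢ)²/(2·9) − β²/(2·9) + const.
Setting the derivative to zero: Σxᵢ(yᵢ − βxᵢ)/9 − β/9 = 0, so β = Σxᵢyᵢ / (Σxᵢ² + σ²/τ²).
Σxᵢyᵢ = 1·4 + 5·17 + 5·22 = 199; Σxᵢ² = 51; σ²/τ² = 1.
β̂_MAP = 199 / (51 + 1) = 199/52 ≈ 3.827.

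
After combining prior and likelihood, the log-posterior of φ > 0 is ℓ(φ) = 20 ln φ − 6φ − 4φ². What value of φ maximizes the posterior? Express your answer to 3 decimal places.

φ̂_MAP = 1.250

ℓ'(φ) = 20/φ − 6 − 8φ. Setting this to zero and multiplying by φ: 8φ² + 6φ − 20 = 0.
φ = (−6 + √(6² + 4·8·20)) / (2·8) = (−6 + √676) / 16 = (−6 + 26)/16 = 5/4.
ℓ''(φ) = −20/φ² − 8 < 0, confirming a maximum.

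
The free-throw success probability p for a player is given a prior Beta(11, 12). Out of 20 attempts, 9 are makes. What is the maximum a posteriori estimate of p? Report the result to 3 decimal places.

p̂_MAP = 0.463

Prior: Beta(11, 12).
Data: 9 successes in 20 trials. The binomial likelihood contributes p^9(1−p)^11, so the posterior is Beta(11+9, 12+11) = Beta(20, 23).
For Beta(a, b) with a, b > 1 the mode is (a−1)/(a+b−2) = 19/41 ≈ 0.463.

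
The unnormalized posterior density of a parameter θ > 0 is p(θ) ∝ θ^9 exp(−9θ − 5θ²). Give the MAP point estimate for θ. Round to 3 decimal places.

θ̂_MAP = 0.600

ℓ'(θ) = 9/θ − 9 − 10θ. Setting this to zero and multiplying by θ: 10θ² + 9θ − 9 = 0.
θ = (−9 + √(9² + 4·10·9)) / (2·10) = (−9 + √441) / 20 = (−9 + 21)/20 = 3/5.
ℓ''(θ) = −9/θ² − 10 < 0, confirming a maximum.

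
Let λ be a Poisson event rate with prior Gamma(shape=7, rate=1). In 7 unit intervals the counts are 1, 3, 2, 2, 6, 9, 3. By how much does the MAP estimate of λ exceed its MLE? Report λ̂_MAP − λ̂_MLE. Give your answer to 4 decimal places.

MAP − MLE = 0.2857

Σxᵢ = 26. Posterior is Gamma(33, 8); MAP = (33−1)/8 = 32/8 ≈ 4.00000.
MLE = x̄ = 26/7 ≈ 3.71429.
Difference = 32/8 − 26/7 = 2/7 ≈ 0.2857.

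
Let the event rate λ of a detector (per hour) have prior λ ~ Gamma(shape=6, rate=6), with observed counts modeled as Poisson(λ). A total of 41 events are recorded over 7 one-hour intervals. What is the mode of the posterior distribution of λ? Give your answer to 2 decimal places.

Σxᵢ = 41, n = 7.
Posterior ∝ λ^5e^(−6λ) · λ^41e^(−7λ) = λ^46e^(−13λ), i.e. Gamma(shape=47, rate=13).
The mode of a Gamma(a, b) with a ≥ 1 (shape–rate) is (a−1)/b = 46/13 ≈ 3.54.

λ̂_MAP = 3.54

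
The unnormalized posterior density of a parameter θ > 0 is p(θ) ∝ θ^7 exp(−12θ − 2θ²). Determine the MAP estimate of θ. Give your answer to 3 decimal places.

θ̂_MAP = 0.500

ℓ'(θ) = 7/θ − 12 − 4θ. Setting this to zero and multiplying by θ: 4θ² + 12θ − 7 = 0.
θ = (−12 + √(12² + 4·4·7)) / (2·4) = (−12 + √256) / 8 = (−12 + 16)/8 = 1/2.
ℓ''(θ) = −7/θ² − 4 < 0, confirming a maximum.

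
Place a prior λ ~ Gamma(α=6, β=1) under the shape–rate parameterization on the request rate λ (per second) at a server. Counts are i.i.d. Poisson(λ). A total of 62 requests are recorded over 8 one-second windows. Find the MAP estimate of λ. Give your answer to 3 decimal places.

λ̂_MAP = 7.444

Σxᵢ = 62, n = 8.
Posterior ∝ λ^5e^(−1λ) · λ^62e^(−8λ) = λ^67e^(−9λ), i.e. Gamma(shape=68, rate=9).
The mode of a Gamma(a, b) with a ≥ 1 (shape–rate) is (a−1)/b = 67/9 ≈ 7.444.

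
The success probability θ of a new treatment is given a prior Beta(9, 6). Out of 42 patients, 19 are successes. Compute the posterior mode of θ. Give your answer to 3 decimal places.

Prior: Beta(9, 6).
Data: 19 successes in 42 trials. The binomial likelihood contributes θ^19(1−θ)^23, so the posterior is Beta(9+19, 6+23) = Beta(28, 29).
For Beta(a, b) with a, b > 1 the mode is (a−1)/(a+b−2) = 27/55 ≈ 0.491.

θ̂_MAP = 0.491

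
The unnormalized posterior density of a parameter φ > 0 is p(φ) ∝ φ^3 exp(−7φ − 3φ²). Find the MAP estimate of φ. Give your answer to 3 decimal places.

φ̂_MAP = 0.333

ℓ'(φ) = 3/φ − 7 − 6φ. Setting this to zero and multiplying by φ: 6φ² + 7φ − 3 = 0.
φ = (−7 + √(7² + 4·6·3)) / (2·6) = (−7 + √121) / 12 = (−7 + 11)/12 = 1/3.
ℓ''(φ) = −3/φ² − 6 < 0, confirming a maximum.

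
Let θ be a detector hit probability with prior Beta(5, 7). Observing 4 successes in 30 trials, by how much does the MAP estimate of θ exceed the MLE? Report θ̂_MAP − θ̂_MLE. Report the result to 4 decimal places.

MAP − MLE = 0.0667

Posterior is Beta(9, 33); MAP = (9−1)/(42−2) = 8/40 ≈ 0.20000.
MLE ignores the prior: θ̂_MLE = k/n = 4/30 ≈ 0.13333.
Difference = 8/40 − 4/30 = 1/15 ≈ 0.0667.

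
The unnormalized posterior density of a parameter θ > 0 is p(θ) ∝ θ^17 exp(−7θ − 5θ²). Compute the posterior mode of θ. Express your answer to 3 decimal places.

θ̂_MAP = 1.000

ℓ'(θ) = 17/θ − 7 − 10θ. Setting this to zero and multiplying by θ: 10θ² + 7θ − 17 = 0.
θ = (−7 + √(7² + 4·10·17)) / (2·10) = (−7 + √729) / 20 = (−7 + 27)/20 = 1.
ℓ''(θ) = −17/θ² − 10 < 0, confirming a maximum.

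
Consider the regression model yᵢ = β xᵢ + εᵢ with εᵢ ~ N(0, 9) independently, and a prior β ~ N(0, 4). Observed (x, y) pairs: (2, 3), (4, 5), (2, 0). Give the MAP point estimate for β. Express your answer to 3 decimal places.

β̂_MAP = 0.990

log p(β | y) = −Σ(yᵢ − βxᵢ)²/(2·9) − β²/(2·4) + const.
Setting the derivative to zero: Σxᵢ(yᵢ − βxᵢ)/9 − β/4 = 0, so β = Σxᵢyᵢ / (Σxᵢ² + σ²/τ²).
Σxᵢyᵢ = 2·3 + 4·5 + 2·0 = 26; Σxᵢ² = 24; σ²/τ² = 2.25.
β̂_MAP = 26 / (24 + 2.25) = 26/26.25 ≈ 0.990.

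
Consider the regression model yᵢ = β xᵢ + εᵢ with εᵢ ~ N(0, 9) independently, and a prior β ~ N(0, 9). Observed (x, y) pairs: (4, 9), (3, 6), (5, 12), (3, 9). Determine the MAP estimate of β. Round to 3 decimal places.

β̂_MAP = 2.350

log p(β | y) = −Σ(yᵢ − βxᵢ)²/(2·9) − β²/(2·9) + const.
Setting the derivative to zero: Σxᵢ(yᵢ − βxᵢ)/9 − β/9 = 0, so β = Σxᵢyᵢ / (Σxᵢ² + σ²/τ²).
Σxᵢyᵢ = 4·9 + 3·6 + 5·12 + 3·9 = 141; Σxᵢ² = 59; σ²/τ² = 1.
β̂_MAP = 141 / (59 + 1) = 141/60 ≈ 2.350.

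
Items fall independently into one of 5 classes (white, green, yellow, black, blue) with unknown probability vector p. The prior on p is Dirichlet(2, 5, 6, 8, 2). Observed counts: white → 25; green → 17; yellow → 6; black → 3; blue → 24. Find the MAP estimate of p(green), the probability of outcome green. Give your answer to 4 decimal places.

MAP estimate of p(green) = 0.2258

The posterior is Dirichlet(αᵢ + nᵢ) = Dirichlet(27, 22, 12, 11, 26).
For a Dirichlet(a₁,…,a_K) with all aᵢ > 1, the mode has j-th component (aⱼ − 1)/(Σaᵢ − K).
Here Σaᵢ = 98 and K = 5, so p(green) = (22 − 1)/(98 − 5) = 21/93 ≈ 0.2258.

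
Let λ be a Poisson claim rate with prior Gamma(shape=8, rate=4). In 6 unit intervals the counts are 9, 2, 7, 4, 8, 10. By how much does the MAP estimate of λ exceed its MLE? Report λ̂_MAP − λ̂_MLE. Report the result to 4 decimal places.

Σxᵢ = 40. Posterior is Gamma(48, 10); MAP = (48−1)/10 = 47/10 ≈ 4.70000.
MLE = x̄ = 40/6 ≈ 6.66667.
Difference = 47/10 − 40/6 = -59/30 ≈ -1.9667.

MAP − MLE = -1.9667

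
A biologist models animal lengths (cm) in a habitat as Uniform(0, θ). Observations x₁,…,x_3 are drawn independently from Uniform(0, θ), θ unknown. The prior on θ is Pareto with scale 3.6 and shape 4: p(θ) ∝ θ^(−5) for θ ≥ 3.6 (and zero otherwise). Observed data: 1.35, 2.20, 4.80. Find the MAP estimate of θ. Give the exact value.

The Uniform(0, θ) likelihood is θ^(−n) for θ ≥ max(xᵢ), zero otherwise. Here max(xᵢ) = 4.80.
Posterior ∝ θ^(−5) · θ^(−3) = θ^(−8) on θ ≥ max(3.6, 4.80) = 4.80.
This density is strictly decreasing in θ, so the posterior mode lies at the lower boundary of the support.

θ̂_MAP = 4.80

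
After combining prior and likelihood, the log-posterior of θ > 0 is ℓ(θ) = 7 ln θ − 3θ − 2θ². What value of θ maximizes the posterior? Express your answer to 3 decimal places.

ℓ'(θ) = 7/θ − 3 − 4θ. Setting this to zero and multiplying by θ: 4θ² + 3θ − 7 = 0.
θ = (−3 + √(3² + 4·4·7)) / (2·4) = (−3 + √121) / 8 = (−3 + 11)/8 = 1.
ℓ''(θ) = −7/θ² − 4 < 0, confirming a maximum.

θ̂_MAP = 1.000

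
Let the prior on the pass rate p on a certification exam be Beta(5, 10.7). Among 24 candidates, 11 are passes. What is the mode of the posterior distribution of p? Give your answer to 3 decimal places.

Prior: Beta(5, 10.7).
Data: 11 successes in 24 trials. The binomial likelihood contributes p^11(1−p)^13, so the posterior is Beta(5+11, 10.7+13) = Beta(16, 23.7).
For Beta(a, b) with a, b > 1 the mode is (a−1)/(a+b−2) = 15/37.7 ≈ 0.398.

p̂_MAP = 0.398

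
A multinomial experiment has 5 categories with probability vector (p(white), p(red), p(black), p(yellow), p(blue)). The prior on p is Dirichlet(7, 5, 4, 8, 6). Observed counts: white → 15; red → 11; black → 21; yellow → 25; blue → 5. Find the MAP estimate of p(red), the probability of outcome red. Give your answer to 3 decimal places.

The posterior is Dirichlet(αᵢ + nᵢ) = Dirichlet(22, 16, 25, 33, 11).
For a Dirichlet(a₁,…,a_K) with all aᵢ > 1, the mode has j-th component (aⱼ − 1)/(Σaᵢ − K).
Here Σaᵢ = 107 and K = 5, so p(red) = (16 − 1)/(107 − 5) = 15/102 ≈ 0.147.

MAP estimate of p(red) = 0.147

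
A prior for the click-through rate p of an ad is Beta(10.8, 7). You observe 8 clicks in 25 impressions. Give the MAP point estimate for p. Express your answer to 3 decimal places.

p̂_MAP = 0.436

Prior: Beta(10.8, 7).
Data: 8 successes in 25 trials. The binomial likelihood contributes p^8(1−p)^17, so the posterior is Beta(10.8+8, 7+17) = Beta(18.8, 24).
For Beta(a, b) with a, b > 1 the mode is (a−1)/(a+b−2) = 17.8/40.8 ≈ 0.436.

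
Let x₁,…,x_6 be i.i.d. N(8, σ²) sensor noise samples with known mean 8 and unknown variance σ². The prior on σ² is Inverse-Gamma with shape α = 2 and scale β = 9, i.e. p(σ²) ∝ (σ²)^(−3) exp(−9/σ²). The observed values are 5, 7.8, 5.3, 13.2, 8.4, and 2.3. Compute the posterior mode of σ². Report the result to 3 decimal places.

σ̂²_MAP = 7.835

Sum of squared deviations about the known mean: SS = (5−8)² + (7.8−8)² + (5.3−8)² + (13.2−8)² + (8.4−8)² + (2.3−8)² = 76.02.
The Normal likelihood contributes (σ²)^(−n/2) exp(−SS/(2σ²)), so the posterior is Inverse-Gamma(α + n/2, β + SS/2) = Inverse-Gamma(5, 47.01).
The mode of Inverse-Gamma(a, b) is b/(a+1) = 47.01/6 ≈ 7.835.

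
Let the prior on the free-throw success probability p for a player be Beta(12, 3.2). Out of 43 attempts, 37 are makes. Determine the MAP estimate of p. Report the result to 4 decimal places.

Prior: Beta(12, 3.2).
Data: 37 successes in 43 trials. The binomial likelihood contributes p^37(1−p)^6, so the posterior is Beta(12+37, 3.2+6) = Beta(49, 9.2).
For Beta(a, b) with a, b > 1 the mode is (a−1)/(a+b−2) = 48/56.2 ≈ 0.8541.

p̂_MAP = 0.8541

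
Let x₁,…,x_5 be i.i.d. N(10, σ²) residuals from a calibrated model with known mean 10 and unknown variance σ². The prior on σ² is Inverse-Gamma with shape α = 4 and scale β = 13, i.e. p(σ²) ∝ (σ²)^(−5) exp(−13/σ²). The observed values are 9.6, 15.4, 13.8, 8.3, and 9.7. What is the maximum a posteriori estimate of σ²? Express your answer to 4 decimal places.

σ̂²_MAP = 4.8493

Sum of squared deviations about the known mean: SS = (9.6−10)² + (15.4−10)² + (13.8−10)² + (8.3−10)² + (9.7−10)² = 46.74.
The Normal likelihood contributes (σ²)^(−n/2) exp(−SS/(2σ²)), so the posterior is Inverse-Gamma(α + n/2, β + SS/2) = Inverse-Gamma(6.5, 36.37).
The mode of Inverse-Gamma(a, b) is b/(a+1) = 36.37/7.5 ≈ 4.8493.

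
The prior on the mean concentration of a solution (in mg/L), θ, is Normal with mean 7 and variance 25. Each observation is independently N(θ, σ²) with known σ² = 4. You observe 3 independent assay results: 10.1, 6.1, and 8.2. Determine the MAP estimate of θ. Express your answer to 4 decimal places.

θ̂_MAP = 8.0759

n = 3; x̄ = (10.1 + 6.1 + 8.2)/3 = 24.4/3 = 122/15 ≈ 8.1333.
For a Normal prior and Normal likelihood with known variance, the posterior is Normal; its mode equals its mean, the precision-weighted average.
Prior precision 1/σ₀² = 1/25 = 0.04; data precision n/σ² = 3/4 = 0.75.
θ̂ = (0.04·7 + 0.75·(122/15)) / (0.04 + 0.75) = 6.38/0.79 = 638/79 ≈ 8.0759.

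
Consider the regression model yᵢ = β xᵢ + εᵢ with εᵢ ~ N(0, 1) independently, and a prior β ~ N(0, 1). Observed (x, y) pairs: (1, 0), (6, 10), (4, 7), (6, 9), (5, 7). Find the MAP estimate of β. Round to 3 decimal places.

β̂_MAP = 1.539

log p(β | y) = −Σ(yᵢ − βxᵢ)²/(2·1) − β²/(2·1) + const.
Setting the derivative to zero: Σxᵢ(yᵢ − βxᵢ)/1 − β/1 = 0, so β = Σxᵢyᵢ / (Σxᵢ² + σ²/τ²).
Σxᵢyᵢ = 1·0 + 6·10 + 4·7 + 6·9 + 5·7 = 177; Σxᵢ² = 114; σ²/τ² = 1.
β̂_MAP = 177 / (114 + 1) = 177/115 ≈ 1.539.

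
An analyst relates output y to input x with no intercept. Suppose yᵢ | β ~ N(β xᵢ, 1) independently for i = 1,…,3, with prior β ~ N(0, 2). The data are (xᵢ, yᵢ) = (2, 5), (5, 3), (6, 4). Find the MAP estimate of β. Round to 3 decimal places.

β̂_MAP = 0.748

log p(β | y) = −Σ(yᵢ − βxᵢ)²/(2·1) − β²/(2·2) + const.
Setting the derivative to zero: Σxᵢ(yᵢ − βxᵢ)/1 − β/2 = 0, so β = Σxᵢyᵢ / (Σxᵢ² + σ²/τ²).
Σxᵢyᵢ = 2·5 + 5·3 + 6·4 = 49; Σxᵢ² = 65; σ²/τ² = 0.5.
β̂_MAP = 49 / (65 + 0.5) = 49/65.5 ≈ 0.748.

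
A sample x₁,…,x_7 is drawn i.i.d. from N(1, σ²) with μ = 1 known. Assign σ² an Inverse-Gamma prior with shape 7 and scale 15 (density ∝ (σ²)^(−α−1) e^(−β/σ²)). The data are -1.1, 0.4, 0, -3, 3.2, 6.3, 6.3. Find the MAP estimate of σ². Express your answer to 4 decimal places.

Sum of squared deviations about the known mean: SS = (-1.1−1)² + (0.4−1)² + (0−1)² + (-3−1)² + (3.2−1)² + (6.3−1)² + (6.3−1)² = 82.79.
The Normal likelihood contributes (σ²)^(−n/2) exp(−SS/(2σ²)), so the posterior is Inverse-Gamma(α + n/2, β + SS/2) = Inverse-Gamma(10.5, 56.395).
The mode of Inverse-Gamma(a, b) is b/(a+1) = 56.395/11.5 ≈ 4.9039.

σ̂²_MAP = 4.9039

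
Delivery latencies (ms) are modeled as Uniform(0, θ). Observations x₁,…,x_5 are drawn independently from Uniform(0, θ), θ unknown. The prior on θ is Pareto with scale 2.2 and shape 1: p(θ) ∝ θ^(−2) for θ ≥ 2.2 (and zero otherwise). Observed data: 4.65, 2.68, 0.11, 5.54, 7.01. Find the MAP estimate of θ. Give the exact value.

θ̂_MAP = 7.01

The Uniform(0, θ) likelihood is θ^(−n) for θ ≥ max(xᵢ), zero otherwise. Here max(xᵢ) = 7.01.
Posterior ∝ θ^(−2) · θ^(−5) = θ^(−7) on θ ≥ max(2.2, 7.01) = 7.01.
This density is strictly decreasing in θ, so the posterior mode lies at the lower boundary of the support.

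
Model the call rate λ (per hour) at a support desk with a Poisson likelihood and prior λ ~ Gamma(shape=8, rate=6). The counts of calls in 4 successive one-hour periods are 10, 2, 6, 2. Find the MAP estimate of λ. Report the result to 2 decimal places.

Σxᵢ = 10+2+6+2 = 20, with n = 4.
Posterior ∝ λ^7e^(−6λ) · λ^20e^(−4λ) = λ^27e^(−10λ), i.e. Gamma(shape=28, rate=10).
The mode of a Gamma(a, b) with a ≥ 1 (shape–rate) is (a−1)/b = 27/10 ≈ 2.70.

λ̂_MAP = 2.70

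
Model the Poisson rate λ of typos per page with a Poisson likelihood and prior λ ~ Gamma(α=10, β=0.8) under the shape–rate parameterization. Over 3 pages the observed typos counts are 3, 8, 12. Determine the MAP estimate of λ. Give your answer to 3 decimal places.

Σxᵢ = 3+8+12 = 23, with n = 3.
Posterior ∝ λ^9e^(−0.8λ) · λ^23e^(−3λ) = λ^32e^(−3.8λ), i.e. Gamma(shape=33, rate=3.8).
The mode of a Gamma(a, b) with a ≥ 1 (shape–rate) is (a−1)/b = 32/3.8 ≈ 8.421.

λ̂_MAP = 8.421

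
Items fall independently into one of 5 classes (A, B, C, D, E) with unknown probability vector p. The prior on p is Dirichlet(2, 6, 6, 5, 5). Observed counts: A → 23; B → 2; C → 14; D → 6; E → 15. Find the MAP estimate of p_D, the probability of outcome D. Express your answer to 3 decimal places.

The posterior is Dirichlet(αᵢ + nᵢ) = Dirichlet(25, 8, 20, 11, 20).
For a Dirichlet(a₁,…,a_K) with all aᵢ > 1, the mode has j-th component (aⱼ − 1)/(Σaᵢ − K).
Here Σaᵢ = 84 and K = 5, so p_D = (11 − 1)/(84 − 5) = 10/79 ≈ 0.127.

MAP estimate of p_D = 0.127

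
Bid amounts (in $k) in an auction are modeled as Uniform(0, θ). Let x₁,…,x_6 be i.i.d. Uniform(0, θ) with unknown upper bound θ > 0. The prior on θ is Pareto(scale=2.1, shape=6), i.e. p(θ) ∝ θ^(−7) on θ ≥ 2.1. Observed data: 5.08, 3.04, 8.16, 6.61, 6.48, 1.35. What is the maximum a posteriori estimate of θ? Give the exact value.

The Uniform(0, θ) likelihood is θ^(−n) for θ ≥ max(xᵢ), zero otherwise. Here max(xᵢ) = 8.16.
Posterior ∝ θ^(−7) · θ^(−6) = θ^(−13) on θ ≥ max(2.1, 8.16) = 8.16.
This density is strictly decreasing in θ, so the posterior mode lies at the lower boundary of the support.

θ̂_MAP = 8.16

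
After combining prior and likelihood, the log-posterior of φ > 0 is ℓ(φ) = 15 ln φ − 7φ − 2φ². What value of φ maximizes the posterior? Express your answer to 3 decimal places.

ℓ'(φ) = 15/φ − 7 − 4φ. Setting this to zero and multiplying by φ: 4φ² + 7φ − 15 = 0.
φ = (−7 + √(7² + 4·4·15)) / (2·4) = (−7 + √289) / 8 = (−7 + 17)/8 = 5/4.
ℓ''(φ) = −15/φ² − 4 < 0, confirming a maximum.

φ̂_MAP = 1.250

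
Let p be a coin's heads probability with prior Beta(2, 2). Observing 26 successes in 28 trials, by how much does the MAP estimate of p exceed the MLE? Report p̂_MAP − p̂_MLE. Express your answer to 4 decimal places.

MAP − MLE = -0.0286

Posterior is Beta(28, 4); MAP = (28−1)/(32−2) = 27/30 ≈ 0.90000.
MLE ignores the prior: p̂_MLE = k/n = 26/28 ≈ 0.92857.
Difference = 27/30 − 26/28 = -1/35 ≈ -0.0286.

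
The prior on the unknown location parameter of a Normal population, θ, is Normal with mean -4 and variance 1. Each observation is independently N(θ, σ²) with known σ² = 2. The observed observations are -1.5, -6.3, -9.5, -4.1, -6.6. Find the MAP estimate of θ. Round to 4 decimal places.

n = 5; x̄ = ((-1.5) + (-6.3) + (-9.5) + (-4.1) + (-6.6))/5 = -28/5 = -5.6.
For a Normal prior and Normal likelihood with known variance, the posterior is Normal; its mode equals its mean, the precision-weighted average.
Prior precision 1/σ₀² = 1/1 = 1; data precision n/σ² = 5/2 = 2.5.
θ̂ = (1·(-4) + 2.5·(-5.6)) / (1 + 2.5) = (-18)/3.5 = -36/7 ≈ -5.1429.

θ̂_MAP = -5.1429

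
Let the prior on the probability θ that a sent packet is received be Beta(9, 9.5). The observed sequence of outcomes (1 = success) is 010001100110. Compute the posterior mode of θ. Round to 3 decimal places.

Prior: Beta(9, 9.5).
Data: 5 successes in 12 trials (from the sequence). The binomial likelihood contributes θ^5(1−θ)^7, so the posterior is Beta(9+5, 9.5+7) = Beta(14, 16.5).
For Beta(a, b) with a, b > 1 the mode is (a−1)/(a+b−2) = 13/28.5 ≈ 0.456.

θ̂_MAP = 0.456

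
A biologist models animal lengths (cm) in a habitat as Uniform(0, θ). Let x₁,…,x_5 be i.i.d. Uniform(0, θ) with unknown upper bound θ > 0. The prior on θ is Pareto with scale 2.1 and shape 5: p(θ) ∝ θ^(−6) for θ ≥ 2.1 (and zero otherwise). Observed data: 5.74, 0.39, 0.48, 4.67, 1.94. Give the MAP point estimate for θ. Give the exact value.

The Uniform(0, θ) likelihood is θ^(−n) for θ ≥ max(xᵢ), zero otherwise. Here max(xᵢ) = 5.74.
Posterior ∝ θ^(−6) · θ^(−5) = θ^(−11) on θ ≥ max(2.1, 5.74) = 5.74.
This density is strictly decreasing in θ, so the posterior mode lies at the lower boundary of the support.

θ̂_MAP = 5.74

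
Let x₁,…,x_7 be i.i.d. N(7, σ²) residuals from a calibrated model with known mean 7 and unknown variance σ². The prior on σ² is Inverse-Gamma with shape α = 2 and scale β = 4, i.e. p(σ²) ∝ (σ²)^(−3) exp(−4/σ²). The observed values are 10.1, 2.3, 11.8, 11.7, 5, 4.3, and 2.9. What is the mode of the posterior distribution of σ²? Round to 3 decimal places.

Sum of squared deviations about the known mean: SS = (10.1−7)² + (2.3−7)² + (11.8−7)² + (11.7−7)² + (5−7)² + (4.3−7)² + (2.9−7)² = 104.93.
The Normal likelihood contributes (σ²)^(−n/2) exp(−SS/(2σ²)), so the posterior is Inverse-Gamma(α + n/2, β + SS/2) = Inverse-Gamma(5.5, 56.465).
The mode of Inverse-Gamma(a, b) is b/(a+1) = 56.465/6.5 ≈ 8.687.

σ̂²_MAP = 8.687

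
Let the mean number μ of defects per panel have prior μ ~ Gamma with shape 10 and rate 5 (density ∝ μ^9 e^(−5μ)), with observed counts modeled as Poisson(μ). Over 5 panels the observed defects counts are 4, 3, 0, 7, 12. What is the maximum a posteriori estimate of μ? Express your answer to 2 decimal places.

Σxᵢ = 4+3+0+7+12 = 26, with n = 5.
Posterior ∝ μ^9e^(−5μ) · μ^26e^(−5μ) = μ^35e^(−10μ), i.e. Gamma(shape=36, rate=10).
The mode of a Gamma(a, b) with a ≥ 1 (shape–rate) is (a−1)/b = 35/10 ≈ 3.50.

μ̂_MAP = 3.50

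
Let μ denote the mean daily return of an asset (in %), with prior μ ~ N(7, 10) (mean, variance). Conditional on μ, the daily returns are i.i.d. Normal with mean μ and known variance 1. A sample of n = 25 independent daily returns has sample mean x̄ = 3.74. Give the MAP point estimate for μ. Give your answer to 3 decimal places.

n = 25, x̄ = 3.74.
For a Normal prior and Normal likelihood with known variance, the posterior is Normal; its mode equals its mean, the precision-weighted average.
Prior precision 1/σ₀² = 1/10 = 0.1; data precision n/σ² = 25/1 = 25.
μ̂ = (0.1·7 + 25·3.74) / (0.1 + 25) = 94.2/25.1 = 942/251 ≈ 3.753.

μ̂_MAP = 3.753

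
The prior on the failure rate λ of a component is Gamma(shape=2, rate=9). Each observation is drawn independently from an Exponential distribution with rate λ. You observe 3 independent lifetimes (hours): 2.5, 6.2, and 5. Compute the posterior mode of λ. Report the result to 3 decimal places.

λ̂_MAP = 0.176

The Exponential(rate=λ) likelihood is ∝ λ^n e^(−λΣtᵢ). Here n = 3 and Σtᵢ = 2.5 + 6.2 + 5 = 13.7.
Posterior ∝ λe^(−9λ) · λ^3e^(−13.7λ) = λ^4e^(−22.7λ), i.e. Gamma(5, 22.7).
Mode = (a−1)/b = 4/22.7 ≈ 0.176.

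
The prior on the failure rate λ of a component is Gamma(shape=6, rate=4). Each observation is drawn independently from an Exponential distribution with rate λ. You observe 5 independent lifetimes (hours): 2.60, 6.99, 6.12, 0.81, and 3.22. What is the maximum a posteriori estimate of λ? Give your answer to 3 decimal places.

The Exponential(rate=λ) likelihood is ∝ λ^n e^(−λΣtᵢ). Here n = 5 and Σtᵢ = 2.60 + 6.99 + 6.12 + 0.81 + 3.22 = 19.74.
Posterior ∝ λ^5e^(−4λ) · λ^5e^(−19.74λ) = λ^10e^(−23.74λ), i.e. Gamma(11, 23.74).
Mode = (a−1)/b = 10/23.74 ≈ 0.421.

λ̂_MAP = 0.421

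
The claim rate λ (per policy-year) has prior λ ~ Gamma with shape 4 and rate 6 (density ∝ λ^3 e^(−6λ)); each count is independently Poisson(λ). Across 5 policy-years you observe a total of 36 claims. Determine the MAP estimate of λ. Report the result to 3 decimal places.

λ̂_MAP = 3.545

Σxᵢ = 36, n = 5.
Posterior ∝ λ^3e^(−6λ) · λ^36e^(−5λ) = λ^39e^(−11λ), i.e. Gamma(shape=40, rate=11).
The mode of a Gamma(a, b) with a ≥ 1 (shape–rate) is (a−1)/b = 39/11 ≈ 3.545.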